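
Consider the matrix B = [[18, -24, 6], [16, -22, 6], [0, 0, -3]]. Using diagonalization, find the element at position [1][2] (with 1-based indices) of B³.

Characteristic polynomial: s^3 + 7s^2 - 36 = (s - 2)(s + 3)(s + 6), so the eigenvalues are -6, -3, 2.
s=-6: eigenvector (1, 1, 0).
s=2: eigenvector (-3, -2, 0).
s=-3: eigenvector (2, 2, 1).
P = [[1, -3, 2], [1, -2, 2], [0, 0, 1]], D = diag(-6, 2, -3), P⁻¹ = [[-2, 3, -2], [-1, 1, 0], [0, 0, 1]].
B³ = P·diag(-216, 8, -27)·P⁻¹ = [[456, -672, 378], [448, -664, 378], [0, 0, -27]].
The requested entry is -672.

-672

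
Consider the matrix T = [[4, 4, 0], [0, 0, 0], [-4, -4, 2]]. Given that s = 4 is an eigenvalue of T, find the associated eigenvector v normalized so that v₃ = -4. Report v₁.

2

T − 4I = [[0, 4, 0], [0, -4, 0], [-4, -4, -2]].
Solving (T − 4I)v = 0 gives the eigenspace spanned by (2, 0, -4).
With v₃ = -4, v = (2, 0, -4), so v₁ = 2.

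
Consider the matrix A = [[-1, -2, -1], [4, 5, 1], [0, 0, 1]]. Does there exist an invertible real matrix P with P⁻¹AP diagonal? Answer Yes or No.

No

Characteristic polynomial: p(r) = r^3 - 5r^2 + 7r - 3 = (r - 3)(r - 1)^2.
r = 1 has algebraic multiplicity 2; rank(A − 1I) = 2, so geometric multiplicity = 1.
Geometric multiplicity < algebraic multiplicity, so A is not diagonalizable.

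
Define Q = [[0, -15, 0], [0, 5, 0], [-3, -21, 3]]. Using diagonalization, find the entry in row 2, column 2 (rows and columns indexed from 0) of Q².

Characteristic polynomial: t^3 - 8t^2 + 15t = t(t - 5)(t - 3), so the eigenvalues are 0, 3, 5.
t=0: eigenvector (1, 0, 1).
t=5: eigenvector (-3, 1, -6).
t=3: eigenvector (0, 0, 1).
P = [[1, -3, 0], [0, 1, 0], [1, -6, 1]], D = diag(0, 5, 3), P⁻¹ = [[1, 3, 0], [0, 1, 0], [-1, 3, 1]].
Q² = P·diag(0, 25, 9)·P⁻¹ = [[0, -75, 0], [0, 25, 0], [-9, -123, 9]].
The requested entry is 9.

9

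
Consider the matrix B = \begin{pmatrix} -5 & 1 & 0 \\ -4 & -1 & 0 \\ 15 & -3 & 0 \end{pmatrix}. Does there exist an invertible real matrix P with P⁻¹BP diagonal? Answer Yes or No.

No

Characteristic polynomial: p(r) = r^3 + 6r^2 + 9r = r(r + 3)^2.
r = -3 has algebraic multiplicity 2; rank(B + 3I) = 2, so geometric multiplicity = 1.
Geometric multiplicity < algebraic multiplicity, so B is not diagonalizable.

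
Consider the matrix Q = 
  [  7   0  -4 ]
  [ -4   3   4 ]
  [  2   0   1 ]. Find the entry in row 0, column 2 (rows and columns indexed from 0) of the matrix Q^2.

-32

Characteristic polynomial: λ^3 - 11λ^2 + 39λ - 45 = (λ - 5)(λ - 3)^2, so the eigenvalues are 3, 3, 5.
λ=5: eigenvector (2, -2, 1).
λ=3: eigenvector (0, 1, 0).
λ=3: eigenvector (1, 0, 1).
P = [[2, 0, 1], [-2, 1, 0], [1, 0, 1]], D = diag(5, 3, 3), P⁻¹ = [[1, 0, -1], [2, 1, -2], [-1, 0, 2]].
Q² = P·diag(25, 9, 9)·P⁻¹ = [[41, 0, -32], [-32, 9, 32], [16, 0, -7]].
The requested entry is -32.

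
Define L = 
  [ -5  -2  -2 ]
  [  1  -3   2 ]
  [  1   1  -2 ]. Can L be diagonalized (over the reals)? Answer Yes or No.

Characteristic polynomial: p(μ) = μ^3 + 10μ^2 + 33μ + 36 = (μ + 3)^2(μ + 4).
μ = -3 has algebraic multiplicity 2; rank(L + 3I) = 2, so geometric multiplicity = 1.
Geometric multiplicity < algebraic multiplicity, so L is not diagonalizable.

No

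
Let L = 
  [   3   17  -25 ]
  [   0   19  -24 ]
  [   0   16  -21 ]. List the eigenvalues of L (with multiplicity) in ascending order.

-5, 3, 3

Characteristic polynomial: p(t) = t^3 - t^2 - 21t + 45 = (t - 3)^2(t + 5).
Roots (with multiplicity): -5, 3, 3.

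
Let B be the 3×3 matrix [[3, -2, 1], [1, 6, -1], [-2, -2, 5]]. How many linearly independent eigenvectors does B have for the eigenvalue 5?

1

B − 5I = [[-2, -2, 1], [1, 1, -1], [-2, -2, 0]].
This matrix has rank 2, so its null space has dimension 3 − 2 = 1.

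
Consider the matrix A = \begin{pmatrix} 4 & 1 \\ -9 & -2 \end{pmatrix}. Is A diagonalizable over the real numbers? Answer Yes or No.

Characteristic polynomial: p(λ) = λ^2 - 2λ + 1 = (λ - 1)^2.
λ = 1 has algebraic multiplicity 2; rank(A − 1I) = 1, so geometric multiplicity = 1.
Geometric multiplicity < algebraic multiplicity, so A is not diagonalizable.

No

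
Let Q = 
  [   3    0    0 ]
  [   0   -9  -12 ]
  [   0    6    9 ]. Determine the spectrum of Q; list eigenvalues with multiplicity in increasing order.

-3, 3, 3

Characteristic polynomial: p(t) = t^3 - 3t^2 - 9t + 27 = (t - 3)^2(t + 3).
Roots (with multiplicity): -3, 3, 3.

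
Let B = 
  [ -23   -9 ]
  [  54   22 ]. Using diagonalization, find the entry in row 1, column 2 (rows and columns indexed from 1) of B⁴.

369

Characteristic polynomial: μ^2 + μ - 20 = (μ - 4)(μ + 5), so the eigenvalues are -5, 4.
μ=4: eigenvector (1, -3).
μ=-5: eigenvector (1, -2).
P = [[1, 1], [-3, -2]], D = diag(4, -5), P⁻¹ = [[-2, -1], [3, 1]].
B⁴ = P·diag(256, 625)·P⁻¹ = [[1363, 369], [-2214, -482]].
The requested entry is 369.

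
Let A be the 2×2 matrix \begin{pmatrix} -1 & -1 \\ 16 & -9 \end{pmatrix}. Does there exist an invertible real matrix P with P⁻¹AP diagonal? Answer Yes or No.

No

Characteristic polynomial: p(μ) = μ^2 + 10μ + 25 = (μ + 5)^2.
μ = -5 has algebraic multiplicity 2; rank(A + 5I) = 1, so geometric multiplicity = 1.
Geometric multiplicity < algebraic multiplicity, so A is not diagonalizable.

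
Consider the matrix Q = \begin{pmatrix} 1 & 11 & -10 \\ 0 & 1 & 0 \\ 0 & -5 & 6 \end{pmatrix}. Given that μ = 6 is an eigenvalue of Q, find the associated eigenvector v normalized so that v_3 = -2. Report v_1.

4

Q − 6I = [[-5, 11, -10], [0, -5, 0], [0, -5, 0]].
Solving (Q − 6I)v = 0 gives the eigenspace spanned by (4, 0, -2).
With v_3 = -2, v = (4, 0, -2), so v_1 = 4.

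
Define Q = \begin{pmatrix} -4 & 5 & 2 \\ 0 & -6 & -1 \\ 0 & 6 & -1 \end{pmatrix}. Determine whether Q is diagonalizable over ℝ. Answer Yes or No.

Characteristic polynomial: p(t) = t^3 + 11t^2 + 40t + 48 = (t + 3)(t + 4)^2.
t = -4 has algebraic multiplicity 2; rank(Q + 4I) = 2, so geometric multiplicity = 1.
Geometric multiplicity < algebraic multiplicity, so Q is not diagonalizable.

No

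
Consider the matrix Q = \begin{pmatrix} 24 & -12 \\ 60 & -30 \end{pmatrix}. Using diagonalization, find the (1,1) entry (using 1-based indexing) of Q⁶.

Characteristic polynomial: μ^2 + 6μ = μ(μ + 6), so the eigenvalues are -6, 0.
μ=-6: eigenvector (2, 5).
μ=0: eigenvector (1, 2).
P = [[2, 1], [5, 2]], D = diag(-6, 0), P⁻¹ = [[-2, 1], [5, -2]].
Q⁶ = P·diag(46656, 0)·P⁻¹ = [[-186624, 93312], [-466560, 233280]].
The requested entry is -186624.

-186624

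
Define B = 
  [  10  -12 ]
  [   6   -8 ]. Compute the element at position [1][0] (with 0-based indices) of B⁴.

Characteristic polynomial: t^2 - 2t - 8 = (t - 4)(t + 2), so the eigenvalues are -2, 4.
t=4: eigenvector (2, 1).
t=-2: eigenvector (1, 1).
P = [[2, 1], [1, 1]], D = diag(4, -2), P⁻¹ = [[1, -1], [-1, 2]].
B⁴ = P·diag(256, 16)·P⁻¹ = [[496, -480], [240, -224]].
The requested entry is 240.

240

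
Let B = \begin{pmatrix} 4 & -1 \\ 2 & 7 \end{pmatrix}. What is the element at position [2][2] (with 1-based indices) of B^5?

Characteristic polynomial: r^2 - 11r + 30 = (r - 6)(r - 5), so the eigenvalues are 5, 6.
r=6: eigenvector (1, -2).
r=5: eigenvector (1, -1).
P = [[1, 1], [-2, -1]], D = diag(6, 5), P⁻¹ = [[-1, -1], [2, 1]].
B⁵ = P·diag(7776, 3125)·P⁻¹ = [[-1526, -4651], [9302, 12427]].
The requested entry is 12427.

12427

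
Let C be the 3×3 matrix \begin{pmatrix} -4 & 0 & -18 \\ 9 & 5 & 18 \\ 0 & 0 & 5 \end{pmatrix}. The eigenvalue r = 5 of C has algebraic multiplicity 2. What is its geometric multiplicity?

C − 5I = [[-9, 0, -18], [9, 0, 18], [0, 0, 0]].
This matrix has rank 1, so its null space has dimension 3 − 1 = 2.

2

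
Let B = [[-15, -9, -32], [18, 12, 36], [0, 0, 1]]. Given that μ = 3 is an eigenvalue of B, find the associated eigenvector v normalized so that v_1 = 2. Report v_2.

B − 3I = [[-18, -9, -32], [18, 9, 36], [0, 0, -2]].
Solving (B − 3I)v = 0 gives the eigenspace spanned by (2, -4, 0).
With v_1 = 2, v = (2, -4, 0), so v_2 = -4.

-4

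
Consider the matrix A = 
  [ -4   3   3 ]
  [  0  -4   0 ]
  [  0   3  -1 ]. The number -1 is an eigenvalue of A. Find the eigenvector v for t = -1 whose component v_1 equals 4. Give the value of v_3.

A + 1I = [[-3, 3, 3], [0, -3, 0], [0, 3, 0]].
Solving (A + 1I)v = 0 gives the eigenspace spanned by (4, 0, 4).
With v_1 = 4, v = (4, 0, 4), so v_3 = 4.

4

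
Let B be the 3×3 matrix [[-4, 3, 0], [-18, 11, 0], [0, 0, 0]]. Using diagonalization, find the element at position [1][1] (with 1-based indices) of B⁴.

Characteristic polynomial: t^3 - 7t^2 + 10t = t(t - 5)(t - 2), so the eigenvalues are 0, 2, 5.
t=0: eigenvector (0, 0, 1).
t=5: eigenvector (1, 3, 0).
t=2: eigenvector (1, 2, 0).
P = [[0, 1, 1], [0, 3, 2], [1, 0, 0]], D = diag(0, 5, 2), P⁻¹ = [[0, 0, 1], [-2, 1, 0], [3, -1, 0]].
B⁴ = P·diag(0, 625, 16)·P⁻¹ = [[-1202, 609, 0], [-3654, 1843, 0], [0, 0, 0]].
The requested entry is -1202.

-1202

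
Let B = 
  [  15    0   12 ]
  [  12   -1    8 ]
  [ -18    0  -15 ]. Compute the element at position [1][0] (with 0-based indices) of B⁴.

Characteristic polynomial: r^3 + r^2 - 9r - 9 = (r - 3)(r + 1)(r + 3), so the eigenvalues are -3, -1, 3.
r=3: eigenvector (1, 1, -1).
r=-1: eigenvector (0, 1, 0).
r=-3: eigenvector (-2, 0, 3).
P = [[1, 0, -2], [1, 1, 0], [-1, 0, 3]], D = diag(3, -1, -3), P⁻¹ = [[3, 0, 2], [-3, 1, -2], [1, 0, 1]].
B⁴ = P·diag(81, 1, 81)·P⁻¹ = [[81, 0, 0], [240, 1, 160], [0, 0, 81]].
The requested entry is 240.

240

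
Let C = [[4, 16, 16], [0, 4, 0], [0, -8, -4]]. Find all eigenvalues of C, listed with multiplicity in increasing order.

Characteristic polynomial: p(s) = s^3 - 4s^2 - 16s + 64 = (s - 4)^2(s + 4).
Roots (with multiplicity): -4, 4, 4.

-4, 4, 4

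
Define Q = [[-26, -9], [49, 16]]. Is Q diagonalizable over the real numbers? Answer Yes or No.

No

Characteristic polynomial: p(t) = t^2 + 10t + 25 = (t + 5)^2.
t = -5 has algebraic multiplicity 2; rank(Q + 5I) = 1, so geometric multiplicity = 1.
Geometric multiplicity < algebraic multiplicity, so Q is not diagonalizable.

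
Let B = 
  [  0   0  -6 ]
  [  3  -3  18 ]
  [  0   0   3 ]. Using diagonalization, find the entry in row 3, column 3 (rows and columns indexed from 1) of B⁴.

81

Characteristic polynomial: μ^3 - 9μ = μ(μ - 3)(μ + 3), so the eigenvalues are -3, 0, 3.
μ=0: eigenvector (1, 1, 0).
μ=-3: eigenvector (0, 1, 0).
μ=3: eigenvector (-2, 2, 1).
P = [[1, 0, -2], [1, 1, 2], [0, 0, 1]], D = diag(0, -3, 3), P⁻¹ = [[1, 0, 2], [-1, 1, -4], [0, 0, 1]].
B⁴ = P·diag(0, 81, 81)·P⁻¹ = [[0, 0, -162], [-81, 81, -162], [0, 0, 81]].
The requested entry is 81.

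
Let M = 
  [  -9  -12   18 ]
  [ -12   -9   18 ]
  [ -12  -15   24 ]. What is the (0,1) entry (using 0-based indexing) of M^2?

Characteristic polynomial: μ^3 - 6μ^2 - 9μ + 54 = (μ - 6)(μ - 3)(μ + 3), so the eigenvalues are -3, 3, 6.
μ=3: eigenvector (-1, -2, -2).
μ=-3: eigenvector (1, 1, 1).
μ=6: eigenvector (2, 2, 3).
P = [[-1, 1, 2], [-2, 1, 2], [-2, 1, 3]], D = diag(3, -3, 6), P⁻¹ = [[1, -1, 0], [2, 1, -2], [0, -1, 1]].
M² = P·diag(9, 9, 36)·P⁻¹ = [[9, -54, 54], [0, -45, 54], [0, -81, 90]].
The requested entry is -54.

-54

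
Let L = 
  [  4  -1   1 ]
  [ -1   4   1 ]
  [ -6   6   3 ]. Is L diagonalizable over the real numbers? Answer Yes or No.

Characteristic polynomial: p(μ) = μ^3 - 11μ^2 + 39μ - 45 = (μ - 5)(μ - 3)^2.
μ = 3 has algebraic multiplicity 2; rank(L − 3I) = 2, so geometric multiplicity = 1.
Geometric multiplicity < algebraic multiplicity, so L is not diagonalizable.

No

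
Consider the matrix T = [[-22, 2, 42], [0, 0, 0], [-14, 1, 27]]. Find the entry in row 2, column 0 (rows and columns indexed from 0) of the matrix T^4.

Characteristic polynomial: s^3 - 5s^2 - 6s = s(s - 6)(s + 1), so the eigenvalues are -1, 0, 6.
s=6: eigenvector (-3, 0, -2).
s=0: eigenvector (2, 1, 1).
s=-1: eigenvector (2, 0, 1).
P = [[-3, 2, 2], [0, 1, 0], [-2, 1, 1]], D = diag(6, 0, -1), P⁻¹ = [[1, 0, -2], [0, 1, 0], [2, -1, -3]].
T⁴ = P·diag(1296, 0, 1)·P⁻¹ = [[-3884, -2, 7770], [0, 0, 0], [-2590, -1, 5181]].
The requested entry is -2590.

-2590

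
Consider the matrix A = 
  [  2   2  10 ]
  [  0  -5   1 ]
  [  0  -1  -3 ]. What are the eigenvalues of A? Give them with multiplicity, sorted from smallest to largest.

Characteristic polynomial: p(λ) = λ^3 + 6λ^2 - 32 = (λ - 2)(λ + 4)^2.
Roots (with multiplicity): -4, -4, 2.

-4, -4, 2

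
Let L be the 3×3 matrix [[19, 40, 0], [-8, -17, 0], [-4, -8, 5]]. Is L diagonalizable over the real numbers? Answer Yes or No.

Characteristic polynomial: p(μ) = μ^3 - 7μ^2 + 7μ + 15 = (μ - 5)(μ - 3)(μ + 1).
All 3 eigenvalues are distinct, so L is diagonalizable.

Yes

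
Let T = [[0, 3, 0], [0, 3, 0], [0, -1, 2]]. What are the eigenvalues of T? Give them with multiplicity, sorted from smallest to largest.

0, 2, 3

Characteristic polynomial: p(μ) = μ^3 - 5μ^2 + 6μ = μ(μ - 3)(μ - 2).
Roots (with multiplicity): 0, 2, 3.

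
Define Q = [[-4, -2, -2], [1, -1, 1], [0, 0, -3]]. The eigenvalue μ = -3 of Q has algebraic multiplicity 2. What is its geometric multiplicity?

Q + 3I = [[-1, -2, -2], [1, 2, 1], [0, 0, 0]].
This matrix has rank 2, so its null space has dimension 3 − 2 = 1.

1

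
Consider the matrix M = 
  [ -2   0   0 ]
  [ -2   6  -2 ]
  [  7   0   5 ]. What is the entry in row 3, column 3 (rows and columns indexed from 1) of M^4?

625

Characteristic polynomial: λ^3 - 9λ^2 + 8λ + 60 = (λ - 6)(λ - 5)(λ + 2), so the eigenvalues are -2, 5, 6.
λ=-2: eigenvector (1, 0, -1).
λ=6: eigenvector (0, 1, 0).
λ=5: eigenvector (0, 2, 1).
P = [[1, 0, 0], [0, 1, 2], [-1, 0, 1]], D = diag(-2, 6, 5), P⁻¹ = [[1, 0, 0], [-2, 1, -2], [1, 0, 1]].
M⁴ = P·diag(16, 1296, 625)·P⁻¹ = [[16, 0, 0], [-1342, 1296, -1342], [609, 0, 625]].
The requested entry is 625.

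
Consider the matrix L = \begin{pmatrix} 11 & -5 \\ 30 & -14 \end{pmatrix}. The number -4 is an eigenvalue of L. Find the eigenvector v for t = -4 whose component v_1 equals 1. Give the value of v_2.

L + 4I = [[15, -5], [30, -10]].
Solving (L + 4I)v = 0 gives the eigenspace spanned by (1, 3).
With v_1 = 1, v = (1, 3), so v_2 = 3.

3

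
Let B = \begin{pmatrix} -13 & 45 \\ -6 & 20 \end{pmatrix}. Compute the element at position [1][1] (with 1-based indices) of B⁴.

Characteristic polynomial: λ^2 - 7λ + 10 = (λ - 5)(λ - 2), so the eigenvalues are 2, 5.
λ=2: eigenvector (3, 1).
λ=5: eigenvector (-5, -2).
P = [[3, -5], [1, -2]], D = diag(2, 5), P⁻¹ = [[2, -5], [1, -3]].
B⁴ = P·diag(16, 625)·P⁻¹ = [[-3029, 9135], [-1218, 3670]].
The requested entry is -3029.

-3029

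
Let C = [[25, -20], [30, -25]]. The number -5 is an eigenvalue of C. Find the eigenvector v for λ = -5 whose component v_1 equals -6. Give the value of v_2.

C + 5I = [[30, -20], [30, -20]].
Solving (C + 5I)v = 0 gives the eigenspace spanned by (-6, -9).
With v_1 = -6, v = (-6, -9), so v_2 = -9.

-9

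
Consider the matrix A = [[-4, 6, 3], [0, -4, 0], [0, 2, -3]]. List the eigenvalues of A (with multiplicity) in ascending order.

-4, -4, -3

Characteristic polynomial: p(μ) = μ^3 + 11μ^2 + 40μ + 48 = (μ + 3)(μ + 4)^2.
Roots (with multiplicity): -4, -4, -3.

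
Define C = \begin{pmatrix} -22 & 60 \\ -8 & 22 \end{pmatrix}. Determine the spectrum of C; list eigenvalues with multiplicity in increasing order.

Characteristic polynomial: p(t) = t^2 - 4 = (t - 2)(t + 2).
Roots (with multiplicity): -2, 2.

-2, 2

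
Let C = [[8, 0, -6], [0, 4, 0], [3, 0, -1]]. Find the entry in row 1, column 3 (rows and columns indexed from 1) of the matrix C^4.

Characteristic polynomial: r^3 - 11r^2 + 38r - 40 = (r - 5)(r - 4)(r - 2), so the eigenvalues are 2, 4, 5.
r=2: eigenvector (-1, 0, -1).
r=4: eigenvector (0, 1, 0).
r=5: eigenvector (2, 0, 1).
P = [[-1, 0, 2], [0, 1, 0], [-1, 0, 1]], D = diag(2, 4, 5), P⁻¹ = [[1, 0, -2], [0, 1, 0], [1, 0, -1]].
C⁴ = P·diag(16, 256, 625)·P⁻¹ = [[1234, 0, -1218], [0, 256, 0], [609, 0, -593]].
The requested entry is -1218.

-1218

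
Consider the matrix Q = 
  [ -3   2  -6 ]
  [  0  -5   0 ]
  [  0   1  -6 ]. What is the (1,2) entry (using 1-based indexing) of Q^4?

-1342

Characteristic polynomial: μ^3 + 14μ^2 + 63μ + 90 = (μ + 3)(μ + 5)(μ + 6), so the eigenvalues are -6, -5, -3.
μ=-3: eigenvector (1, 0, 0).
μ=-6: eigenvector (2, 0, 1).
μ=-5: eigenvector (2, 1, 1).
P = [[1, 2, 2], [0, 0, 1], [0, 1, 1]], D = diag(-3, -6, -5), P⁻¹ = [[1, 0, -2], [0, -1, 1], [0, 1, 0]].
Q⁴ = P·diag(81, 1296, 625)·P⁻¹ = [[81, -1342, 2430], [0, 625, 0], [0, -671, 1296]].
The requested entry is -1342.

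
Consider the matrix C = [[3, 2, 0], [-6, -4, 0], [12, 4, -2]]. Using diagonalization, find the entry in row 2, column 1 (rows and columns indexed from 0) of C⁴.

24

Characteristic polynomial: λ^3 + 3λ^2 + 2λ = λ(λ + 1)(λ + 2), so the eigenvalues are -2, -1, 0.
λ=-1: eigenvector (1, -2, 4).
λ=0: eigenvector (2, -3, 6).
λ=-2: eigenvector (0, 0, 1).
P = [[1, 2, 0], [-2, -3, 0], [4, 6, 1]], D = diag(-1, 0, -2), P⁻¹ = [[-3, -2, 0], [2, 1, 0], [0, 2, 1]].
C⁴ = P·diag(1, 0, 16)·P⁻¹ = [[-3, -2, 0], [6, 4, 0], [-12, 24, 16]].
The requested entry is 24.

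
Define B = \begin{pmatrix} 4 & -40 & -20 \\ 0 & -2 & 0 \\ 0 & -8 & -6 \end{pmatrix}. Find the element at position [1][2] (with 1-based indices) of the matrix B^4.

4160

Characteristic polynomial: λ^3 + 4λ^2 - 20λ - 48 = (λ - 4)(λ + 2)(λ + 6), so the eigenvalues are -6, -2, 4.
λ=4: eigenvector (1, 0, 0).
λ=-2: eigenvector (0, 1, -2).
λ=-6: eigenvector (2, 0, 1).
P = [[1, 0, 2], [0, 1, 0], [0, -2, 1]], D = diag(4, -2, -6), P⁻¹ = [[1, -4, -2], [0, 1, 0], [0, 2, 1]].
B⁴ = P·diag(256, 16, 1296)·P⁻¹ = [[256, 4160, 2080], [0, 16, 0], [0, 2560, 1296]].
The requested entry is 4160.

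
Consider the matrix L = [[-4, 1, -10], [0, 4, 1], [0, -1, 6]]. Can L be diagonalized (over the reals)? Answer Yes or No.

Characteristic polynomial: p(r) = r^3 - 6r^2 - 15r + 100 = (r - 5)^2(r + 4).
r = 5 has algebraic multiplicity 2; rank(L − 5I) = 2, so geometric multiplicity = 1.
Geometric multiplicity < algebraic multiplicity, so L is not diagonalizable.

No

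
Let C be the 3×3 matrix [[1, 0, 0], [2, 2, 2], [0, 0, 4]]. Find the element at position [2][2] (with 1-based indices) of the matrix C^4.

Characteristic polynomial: t^3 - 7t^2 + 14t - 8 = (t - 4)(t - 2)(t - 1), so the eigenvalues are 1, 2, 4.
t=1: eigenvector (1, -2, 0).
t=2: eigenvector (0, 1, 0).
t=4: eigenvector (0, 1, 1).
P = [[1, 0, 0], [-2, 1, 1], [0, 0, 1]], D = diag(1, 2, 4), P⁻¹ = [[1, 0, 0], [2, 1, -1], [0, 0, 1]].
C⁴ = P·diag(1, 16, 256)·P⁻¹ = [[1, 0, 0], [30, 16, 240], [0, 0, 256]].
The requested entry is 16.

16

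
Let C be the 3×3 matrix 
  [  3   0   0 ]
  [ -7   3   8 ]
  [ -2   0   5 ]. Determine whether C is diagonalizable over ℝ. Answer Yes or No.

Characteristic polynomial: p(r) = r^3 - 11r^2 + 39r - 45 = (r - 5)(r - 3)^2.
r = 3 has algebraic multiplicity 2; rank(C − 3I) = 2, so geometric multiplicity = 1.
Geometric multiplicity < algebraic multiplicity, so C is not diagonalizable.

No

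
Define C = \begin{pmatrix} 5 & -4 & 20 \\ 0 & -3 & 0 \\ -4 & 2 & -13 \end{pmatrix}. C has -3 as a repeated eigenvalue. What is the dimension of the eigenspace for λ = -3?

C + 3I = [[8, -4, 20], [0, 0, 0], [-4, 2, -10]].
This matrix has rank 1, so its null space has dimension 3 − 1 = 2.

2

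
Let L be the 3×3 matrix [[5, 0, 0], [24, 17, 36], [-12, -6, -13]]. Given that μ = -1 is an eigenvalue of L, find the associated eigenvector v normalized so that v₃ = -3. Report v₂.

6

L + 1I = [[6, 0, 0], [24, 18, 36], [-12, -6, -12]].
Solving (L + 1I)v = 0 gives the eigenspace spanned by (0, 6, -3).
With v₃ = -3, v = (0, 6, -3), so v₂ = 6.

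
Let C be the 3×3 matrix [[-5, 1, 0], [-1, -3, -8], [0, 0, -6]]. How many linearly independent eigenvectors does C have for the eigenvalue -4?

1

C + 4I = [[-1, 1, 0], [-1, 1, -8], [0, 0, -2]].
This matrix has rank 2, so its null space has dimension 3 − 2 = 1.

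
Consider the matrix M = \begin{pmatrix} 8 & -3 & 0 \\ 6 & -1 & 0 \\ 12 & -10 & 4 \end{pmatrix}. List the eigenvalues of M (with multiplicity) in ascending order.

2, 4, 5

Characteristic polynomial: p(s) = s^3 - 11s^2 + 38s - 40 = (s - 5)(s - 4)(s - 2).
Roots (with multiplicity): 2, 4, 5.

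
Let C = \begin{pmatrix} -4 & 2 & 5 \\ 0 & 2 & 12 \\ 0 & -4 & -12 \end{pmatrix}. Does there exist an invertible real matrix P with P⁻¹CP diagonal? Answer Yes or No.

No

Characteristic polynomial: p(t) = t^3 + 14t^2 + 64t + 96 = (t + 4)^2(t + 6).
t = -4 has algebraic multiplicity 2; rank(C + 4I) = 2, so geometric multiplicity = 1.
Geometric multiplicity < algebraic multiplicity, so C is not diagonalizable.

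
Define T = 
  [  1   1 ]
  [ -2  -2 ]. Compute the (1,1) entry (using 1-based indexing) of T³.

Characteristic polynomial: s^2 + s = s(s + 1), so the eigenvalues are -1, 0.
s=-1: eigenvector (1, -2).
s=0: eigenvector (1, -1).
P = [[1, 1], [-2, -1]], D = diag(-1, 0), P⁻¹ = [[-1, -1], [2, 1]].
T³ = P·diag(-1, 0)·P⁻¹ = [[1, 1], [-2, -2]].
The requested entry is 1.

1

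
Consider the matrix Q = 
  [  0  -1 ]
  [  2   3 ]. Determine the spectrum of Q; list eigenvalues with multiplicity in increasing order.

1, 2

Characteristic polynomial: p(s) = s^2 - 3s + 2 = (s - 2)(s - 1).
Roots (with multiplicity): 1, 2.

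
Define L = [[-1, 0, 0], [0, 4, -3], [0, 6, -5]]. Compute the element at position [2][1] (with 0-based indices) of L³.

18

Characteristic polynomial: λ^3 + 2λ^2 - λ - 2 = (λ - 1)(λ + 1)(λ + 2), so the eigenvalues are -2, -1, 1.
λ=-1: eigenvector (1, 0, 0).
λ=-2: eigenvector (0, -1, -2).
λ=1: eigenvector (0, 1, 1).
P = [[1, 0, 0], [0, -1, 1], [0, -2, 1]], D = diag(-1, -2, 1), P⁻¹ = [[1, 0, 0], [0, 1, -1], [0, 2, -1]].
L³ = P·diag(-1, -8, 1)·P⁻¹ = [[-1, 0, 0], [0, 10, -9], [0, 18, -17]].
The requested entry is 18.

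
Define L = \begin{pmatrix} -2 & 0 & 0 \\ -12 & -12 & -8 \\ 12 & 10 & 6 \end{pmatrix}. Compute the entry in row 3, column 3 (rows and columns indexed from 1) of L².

Characteristic polynomial: r^3 + 8r^2 + 20r + 16 = (r + 2)^2(r + 4), so the eigenvalues are -4, -2, -2.
r=-2: eigenvector (1, -2, 1).
r=-4: eigenvector (0, 1, -1).
r=-2: eigenvector (-2, 0, 3).
P = [[1, 0, -2], [-2, 1, 0], [1, -1, 3]], D = diag(-2, -4, -2), P⁻¹ = [[3, 2, 2], [6, 5, 4], [1, 1, 1]].
L² = P·diag(4, 16, 4)·P⁻¹ = [[4, 0, 0], [72, 64, 48], [-72, -60, -44]].
The requested entry is -44.

-44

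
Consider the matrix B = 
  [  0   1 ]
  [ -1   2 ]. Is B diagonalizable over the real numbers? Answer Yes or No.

Characteristic polynomial: p(s) = s^2 - 2s + 1 = (s - 1)^2.
s = 1 has algebraic multiplicity 2; rank(B − 1I) = 1, so geometric multiplicity = 1.
Geometric multiplicity < algebraic multiplicity, so B is not diagonalizable.

No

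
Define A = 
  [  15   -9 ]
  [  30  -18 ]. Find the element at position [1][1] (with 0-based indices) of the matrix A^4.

Characteristic polynomial: λ^2 + 3λ = λ(λ + 3), so the eigenvalues are -3, 0.
λ=0: eigenvector (3, 5).
λ=-3: eigenvector (1, 2).
P = [[3, 1], [5, 2]], D = diag(0, -3), P⁻¹ = [[2, -1], [-5, 3]].
A⁴ = P·diag(0, 81)·P⁻¹ = [[-405, 243], [-810, 486]].
The requested entry is 486.

486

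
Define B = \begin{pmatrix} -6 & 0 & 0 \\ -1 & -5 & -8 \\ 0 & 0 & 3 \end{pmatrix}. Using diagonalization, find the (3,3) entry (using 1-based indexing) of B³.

Characteristic polynomial: λ^3 + 8λ^2 - 3λ - 90 = (λ - 3)(λ + 5)(λ + 6), so the eigenvalues are -6, -5, 3.
λ=3: eigenvector (0, -1, 1).
λ=-5: eigenvector (0, 1, 0).
λ=-6: eigenvector (1, 1, 0).
P = [[0, 0, 1], [-1, 1, 1], [1, 0, 0]], D = diag(3, -5, -6), P⁻¹ = [[0, 0, 1], [-1, 1, 1], [1, 0, 0]].
B³ = P·diag(27, -125, -216)·P⁻¹ = [[-216, 0, 0], [-91, -125, -152], [0, 0, 27]].
The requested entry is 27.

27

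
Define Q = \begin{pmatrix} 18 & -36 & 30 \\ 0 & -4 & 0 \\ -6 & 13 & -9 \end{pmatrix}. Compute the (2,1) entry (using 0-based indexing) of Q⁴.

2255

Characteristic polynomial: μ^3 - 5μ^2 - 18μ + 72 = (μ - 6)(μ - 3)(μ + 4), so the eigenvalues are -4, 3, 6.
μ=-4: eigenvector (3, 1, -1).
μ=6: eigenvector (5, 0, -2).
μ=3: eigenvector (-2, 0, 1).
P = [[3, 5, -2], [1, 0, 0], [-1, -2, 1]], D = diag(-4, 6, 3), P⁻¹ = [[0, 1, 0], [1, -1, 2], [2, -1, 5]].
Q⁴ = P·diag(256, 1296, 81)·P⁻¹ = [[6156, -5550, 12150], [0, 256, 0], [-2430, 2255, -4779]].
The requested entry is 2255.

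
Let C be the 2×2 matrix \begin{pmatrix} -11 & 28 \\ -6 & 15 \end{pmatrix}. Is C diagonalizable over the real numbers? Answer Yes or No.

Yes

Characteristic polynomial: p(t) = t^2 - 4t + 3 = (t - 3)(t - 1).
All 2 eigenvalues are distinct, so C is diagonalizable.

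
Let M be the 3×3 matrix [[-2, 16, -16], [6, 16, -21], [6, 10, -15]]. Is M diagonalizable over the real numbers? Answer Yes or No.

Characteristic polynomial: p(s) = s^3 + s^2 - 32s - 60 = (s - 6)(s + 2)(s + 5).
All 3 eigenvalues are distinct, so M is diagonalizable.

Yes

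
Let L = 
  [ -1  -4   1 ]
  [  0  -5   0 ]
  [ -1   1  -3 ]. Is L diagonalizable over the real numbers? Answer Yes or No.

No

Characteristic polynomial: p(t) = t^3 + 9t^2 + 24t + 20 = (t + 2)^2(t + 5).
t = -2 has algebraic multiplicity 2; rank(L + 2I) = 2, so geometric multiplicity = 1.
Geometric multiplicity < algebraic multiplicity, so L is not diagonalizable.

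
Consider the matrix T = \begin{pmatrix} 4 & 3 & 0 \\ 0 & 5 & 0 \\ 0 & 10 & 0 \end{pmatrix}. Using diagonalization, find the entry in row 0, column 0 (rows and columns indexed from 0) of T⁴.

Characteristic polynomial: λ^3 - 9λ^2 + 20λ = λ(λ - 5)(λ - 4), so the eigenvalues are 0, 4, 5.
λ=0: eigenvector (0, 0, 1).
λ=5: eigenvector (3, 1, 2).
λ=4: eigenvector (1, 0, 0).
P = [[0, 3, 1], [0, 1, 0], [1, 2, 0]], D = diag(0, 5, 4), P⁻¹ = [[0, -2, 1], [0, 1, 0], [1, -3, 0]].
T⁴ = P·diag(0, 625, 256)·P⁻¹ = [[256, 1107, 0], [0, 625, 0], [0, 1250, 0]].
The requested entry is 256.

256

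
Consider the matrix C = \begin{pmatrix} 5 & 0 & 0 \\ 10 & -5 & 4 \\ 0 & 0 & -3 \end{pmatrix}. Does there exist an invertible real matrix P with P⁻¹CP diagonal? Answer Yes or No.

Yes

Characteristic polynomial: p(r) = r^3 + 3r^2 - 25r - 75 = (r - 5)(r + 3)(r + 5).
All 3 eigenvalues are distinct, so C is diagonalizable.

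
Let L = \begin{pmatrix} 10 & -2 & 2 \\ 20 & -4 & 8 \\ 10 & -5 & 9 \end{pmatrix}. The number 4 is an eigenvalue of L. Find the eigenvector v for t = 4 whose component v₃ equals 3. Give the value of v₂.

3

L − 4I = [[6, -2, 2], [20, -8, 8], [10, -5, 5]].
Solving (L − 4I)v = 0 gives the eigenspace spanned by (0, 3, 3).
With v₃ = 3, v = (0, 3, 3), so v₂ = 3.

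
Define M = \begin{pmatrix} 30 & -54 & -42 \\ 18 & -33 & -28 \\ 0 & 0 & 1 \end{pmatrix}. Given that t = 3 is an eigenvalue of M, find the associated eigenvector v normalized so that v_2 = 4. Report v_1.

8

M − 3I = [[27, -54, -42], [18, -36, -28], [0, 0, -2]].
Solving (M − 3I)v = 0 gives the eigenspace spanned by (8, 4, 0).
With v_2 = 4, v = (8, 4, 0), so v_1 = 8.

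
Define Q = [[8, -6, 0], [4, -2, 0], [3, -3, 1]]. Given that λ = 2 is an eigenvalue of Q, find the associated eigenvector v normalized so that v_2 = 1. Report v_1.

Q − 2I = [[6, -6, 0], [4, -4, 0], [3, -3, -1]].
Solving (Q − 2I)v = 0 gives the eigenspace spanned by (1, 1, 0).
With v_2 = 1, v = (1, 1, 0), so v_1 = 1.

1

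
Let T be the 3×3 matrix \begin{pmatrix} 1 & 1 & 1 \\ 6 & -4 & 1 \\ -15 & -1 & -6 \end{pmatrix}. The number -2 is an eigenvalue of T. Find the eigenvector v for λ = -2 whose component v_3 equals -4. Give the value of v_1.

1

T + 2I = [[3, 1, 1], [6, -2, 1], [-15, -1, -4]].
Solving (T + 2I)v = 0 gives the eigenspace spanned by (1, 1, -4).
With v_3 = -4, v = (1, 1, -4), so v_1 = 1.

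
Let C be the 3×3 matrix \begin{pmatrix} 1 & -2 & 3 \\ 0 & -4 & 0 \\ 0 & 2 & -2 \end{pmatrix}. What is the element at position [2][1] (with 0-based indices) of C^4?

Characteristic polynomial: λ^3 + 5λ^2 + 2λ - 8 = (λ - 1)(λ + 2)(λ + 4), so the eigenvalues are -4, -2, 1.
λ=1: eigenvector (1, 0, 0).
λ=-2: eigenvector (-1, 0, 1).
λ=-4: eigenvector (-1, -1, 1).
P = [[1, -1, -1], [0, 0, -1], [0, 1, 1]], D = diag(1, -2, -4), P⁻¹ = [[1, 0, 1], [0, 1, 1], [0, -1, 0]].
C⁴ = P·diag(1, 16, 256)·P⁻¹ = [[1, 240, -15], [0, 256, 0], [0, -240, 16]].
The requested entry is -240.

-240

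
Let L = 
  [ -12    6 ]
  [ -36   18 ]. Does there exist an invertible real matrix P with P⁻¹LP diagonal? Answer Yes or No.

Characteristic polynomial: p(λ) = λ^2 - 6λ = λ(λ - 6).
All 2 eigenvalues are distinct, so L is diagonalizable.

Yes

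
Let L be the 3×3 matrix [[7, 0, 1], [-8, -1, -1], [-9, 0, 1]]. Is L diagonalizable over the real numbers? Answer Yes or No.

Characteristic polynomial: p(μ) = μ^3 - 7μ^2 + 8μ + 16 = (μ - 4)^2(μ + 1).
μ = 4 has algebraic multiplicity 2; rank(L − 4I) = 2, so geometric multiplicity = 1.
Geometric multiplicity < algebraic multiplicity, so L is not diagonalizable.

No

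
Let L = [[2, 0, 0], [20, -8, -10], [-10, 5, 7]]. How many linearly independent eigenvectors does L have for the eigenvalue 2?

2

L − 2I = [[0, 0, 0], [20, -10, -10], [-10, 5, 5]].
This matrix has rank 1, so its null space has dimension 3 − 1 = 2.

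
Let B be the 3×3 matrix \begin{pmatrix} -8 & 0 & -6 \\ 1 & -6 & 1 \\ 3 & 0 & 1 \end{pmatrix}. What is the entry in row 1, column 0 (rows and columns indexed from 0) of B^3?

91

Characteristic polynomial: μ^3 + 13μ^2 + 52μ + 60 = (μ + 2)(μ + 5)(μ + 6), so the eigenvalues are -6, -5, -2.
μ=-2: eigenvector (-1, 0, 1).
μ=-6: eigenvector (0, 1, 0).
μ=-5: eigenvector (-2, -1, 1).
P = [[-1, 0, -2], [0, 1, -1], [1, 0, 1]], D = diag(-2, -6, -5), P⁻¹ = [[1, 0, 2], [-1, 1, -1], [-1, 0, -1]].
B³ = P·diag(-8, -216, -125)·P⁻¹ = [[-242, 0, -234], [91, -216, 91], [117, 0, 109]].
The requested entry is 91.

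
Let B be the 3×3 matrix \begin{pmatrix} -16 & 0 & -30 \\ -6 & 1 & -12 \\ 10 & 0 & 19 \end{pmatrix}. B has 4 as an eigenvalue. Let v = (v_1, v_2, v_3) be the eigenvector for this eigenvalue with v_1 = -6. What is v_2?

B − 4I = [[-20, 0, -30], [-6, -3, -12], [10, 0, 15]].
Solving (B − 4I)v = 0 gives the eigenspace spanned by (-6, -4, 4).
With v_1 = -6, v = (-6, -4, 4), so v_2 = -4.

-4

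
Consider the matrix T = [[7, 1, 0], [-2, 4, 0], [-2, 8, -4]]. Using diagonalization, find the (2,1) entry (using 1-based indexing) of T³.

Characteristic polynomial: μ^3 - 7μ^2 - 14μ + 120 = (μ - 6)(μ - 5)(μ + 4), so the eigenvalues are -4, 5, 6.
μ=5: eigenvector (1, -2, -2).
μ=6: eigenvector (1, -1, -1).
μ=-4: eigenvector (0, 0, 1).
P = [[1, 1, 0], [-2, -1, 0], [-2, -1, 1]], D = diag(5, 6, -4), P⁻¹ = [[-1, -1, 0], [2, 1, 0], [0, -1, 1]].
T³ = P·diag(125, 216, -64)·P⁻¹ = [[307, 91, 0], [-182, 34, 0], [-182, 98, -64]].
The requested entry is -182.

-182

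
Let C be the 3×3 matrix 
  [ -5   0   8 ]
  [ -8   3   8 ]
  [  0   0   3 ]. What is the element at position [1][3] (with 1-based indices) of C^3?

152

Characteristic polynomial: s^3 - s^2 - 21s + 45 = (s - 3)^2(s + 5), so the eigenvalues are -5, 3, 3.
s=-5: eigenvector (1, 1, 0).
s=3: eigenvector (0, 1, 0).
s=3: eigenvector (1, 0, 1).
P = [[1, 0, 1], [1, 1, 0], [0, 0, 1]], D = diag(-5, 3, 3), P⁻¹ = [[1, 0, -1], [-1, 1, 1], [0, 0, 1]].
C³ = P·diag(-125, 27, 27)·P⁻¹ = [[-125, 0, 152], [-152, 27, 152], [0, 0, 27]].
The requested entry is 152.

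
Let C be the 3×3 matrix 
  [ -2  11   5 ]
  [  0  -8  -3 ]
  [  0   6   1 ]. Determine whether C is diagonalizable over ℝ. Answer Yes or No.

No

Characteristic polynomial: p(s) = s^3 + 9s^2 + 24s + 20 = (s + 2)^2(s + 5).
s = -2 has algebraic multiplicity 2; rank(C + 2I) = 2, so geometric multiplicity = 1.
Geometric multiplicity < algebraic multiplicity, so C is not diagonalizable.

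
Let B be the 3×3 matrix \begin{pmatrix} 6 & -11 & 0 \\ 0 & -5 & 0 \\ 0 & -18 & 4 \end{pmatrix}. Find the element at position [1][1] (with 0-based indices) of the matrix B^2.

25

Characteristic polynomial: s^3 - 5s^2 - 26s + 120 = (s - 6)(s - 4)(s + 5), so the eigenvalues are -5, 4, 6.
s=6: eigenvector (1, 0, 0).
s=-5: eigenvector (1, 1, 2).
s=4: eigenvector (0, 0, 1).
P = [[1, 1, 0], [0, 1, 0], [0, 2, 1]], D = diag(6, -5, 4), P⁻¹ = [[1, -1, 0], [0, 1, 0], [0, -2, 1]].
B² = P·diag(36, 25, 16)·P⁻¹ = [[36, -11, 0], [0, 25, 0], [0, 18, 16]].
The requested entry is 25.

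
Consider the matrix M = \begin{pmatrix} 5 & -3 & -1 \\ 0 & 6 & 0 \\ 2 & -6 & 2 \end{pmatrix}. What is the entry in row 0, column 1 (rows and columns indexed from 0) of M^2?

Characteristic polynomial: μ^3 - 13μ^2 + 54μ - 72 = (μ - 6)(μ - 4)(μ - 3), so the eigenvalues are 3, 4, 6.
μ=4: eigenvector (1, 0, 1).
μ=6: eigenvector (-1, 1, -2).
μ=3: eigenvector (-1, 0, -2).
P = [[1, -1, -1], [0, 1, 0], [1, -2, -2]], D = diag(4, 6, 3), P⁻¹ = [[2, 0, -1], [0, 1, 0], [1, -1, -1]].
M² = P·diag(16, 36, 9)·P⁻¹ = [[23, -27, -7], [0, 36, 0], [14, -54, 2]].
The requested entry is -27.

-27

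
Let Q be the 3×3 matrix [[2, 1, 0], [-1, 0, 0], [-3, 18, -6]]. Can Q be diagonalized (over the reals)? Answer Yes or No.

No

Characteristic polynomial: p(s) = s^3 + 4s^2 - 11s + 6 = (s - 1)^2(s + 6).
s = 1 has algebraic multiplicity 2; rank(Q − 1I) = 2, so geometric multiplicity = 1.
Geometric multiplicity < algebraic multiplicity, so Q is not diagonalizable.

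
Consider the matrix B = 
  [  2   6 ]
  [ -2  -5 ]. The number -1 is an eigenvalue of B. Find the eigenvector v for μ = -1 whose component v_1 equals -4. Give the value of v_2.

2

B + 1I = [[3, 6], [-2, -4]].
Solving (B + 1I)v = 0 gives the eigenspace spanned by (-4, 2).
With v_1 = -4, v = (-4, 2), so v_2 = 2.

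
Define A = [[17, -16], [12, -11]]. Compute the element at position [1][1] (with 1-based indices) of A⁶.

Characteristic polynomial: t^2 - 6t + 5 = (t - 5)(t - 1), so the eigenvalues are 1, 5.
t=1: eigenvector (1, 1).
t=5: eigenvector (4, 3).
P = [[1, 4], [1, 3]], D = diag(1, 5), P⁻¹ = [[-3, 4], [1, -1]].
A⁶ = P·diag(1, 15625)·P⁻¹ = [[62497, -62496], [46872, -46871]].
The requested entry is 62497.

62497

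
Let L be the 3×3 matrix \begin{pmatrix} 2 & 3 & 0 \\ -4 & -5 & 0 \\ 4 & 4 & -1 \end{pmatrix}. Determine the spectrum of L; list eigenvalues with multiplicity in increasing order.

Characteristic polynomial: p(t) = t^3 + 4t^2 + 5t + 2 = (t + 1)^2(t + 2).
Roots (with multiplicity): -2, -1, -1.

-2, -1, -1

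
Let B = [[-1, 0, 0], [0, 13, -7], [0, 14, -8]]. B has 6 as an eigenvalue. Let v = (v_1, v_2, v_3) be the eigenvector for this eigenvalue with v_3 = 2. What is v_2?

B − 6I = [[-7, 0, 0], [0, 7, -7], [0, 14, -14]].
Solving (B − 6I)v = 0 gives the eigenspace spanned by (0, 2, 2).
With v_3 = 2, v = (0, 2, 2), so v_2 = 2.

2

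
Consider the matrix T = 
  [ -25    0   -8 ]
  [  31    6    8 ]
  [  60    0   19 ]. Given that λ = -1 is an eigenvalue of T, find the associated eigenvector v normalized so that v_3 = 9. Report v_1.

-3

T + 1I = [[-24, 0, -8], [31, 7, 8], [60, 0, 20]].
Solving (T + 1I)v = 0 gives the eigenspace spanned by (-3, 3, 9).
With v_3 = 9, v = (-3, 3, 9), so v_1 = -3.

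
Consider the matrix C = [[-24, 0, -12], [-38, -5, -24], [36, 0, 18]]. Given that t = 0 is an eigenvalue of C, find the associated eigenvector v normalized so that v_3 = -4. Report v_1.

C = [[-24, 0, -12], [-38, -5, -24], [36, 0, 18]].
Solving (C)v = 0 gives the eigenspace spanned by (2, 4, -4).
With v_3 = -4, v = (2, 4, -4), so v_1 = 2.

2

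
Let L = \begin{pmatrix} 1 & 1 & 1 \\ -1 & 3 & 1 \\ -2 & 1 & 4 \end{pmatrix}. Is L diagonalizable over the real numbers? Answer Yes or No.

Characteristic polynomial: p(r) = r^3 - 8r^2 + 21r - 18 = (r - 3)^2(r - 2).
r = 3 has algebraic multiplicity 2; rank(L − 3I) = 2, so geometric multiplicity = 1.
Geometric multiplicity < algebraic multiplicity, so L is not diagonalizable.

No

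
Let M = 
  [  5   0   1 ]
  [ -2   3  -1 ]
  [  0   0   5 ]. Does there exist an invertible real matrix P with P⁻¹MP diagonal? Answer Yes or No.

Characteristic polynomial: p(t) = t^3 - 13t^2 + 55t - 75 = (t - 5)^2(t - 3).
t = 5 has algebraic multiplicity 2; rank(M − 5I) = 2, so geometric multiplicity = 1.
Geometric multiplicity < algebraic multiplicity, so M is not diagonalizable.

No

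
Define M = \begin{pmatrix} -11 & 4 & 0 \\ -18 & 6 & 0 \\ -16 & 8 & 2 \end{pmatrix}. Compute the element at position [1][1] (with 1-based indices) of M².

Characteristic polynomial: s^3 + 3s^2 - 4s - 12 = (s - 2)(s + 2)(s + 3), so the eigenvalues are -3, -2, 2.
s=2: eigenvector (0, 0, 1).
s=-2: eigenvector (4, 9, -2).
s=-3: eigenvector (1, 2, 0).
P = [[0, 4, 1], [0, 9, 2], [1, -2, 0]], D = diag(2, -2, -3), P⁻¹ = [[-4, 2, 1], [-2, 1, 0], [9, -4, 0]].
M² = P·diag(4, 4, 9)·P⁻¹ = [[49, -20, 0], [90, -36, 0], [0, 0, 4]].
The requested entry is 49.

49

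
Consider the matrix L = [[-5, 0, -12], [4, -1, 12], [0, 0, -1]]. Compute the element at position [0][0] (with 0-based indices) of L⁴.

Characteristic polynomial: s^3 + 7s^2 + 11s + 5 = (s + 1)^2(s + 5), so the eigenvalues are -5, -1, -1.
s=-5: eigenvector (1, -1, 0).
s=-1: eigenvector (0, 1, 0).
s=-1: eigenvector (-3, 0, 1).
P = [[1, 0, -3], [-1, 1, 0], [0, 0, 1]], D = diag(-5, -1, -1), P⁻¹ = [[1, 0, 3], [1, 1, 3], [0, 0, 1]].
L⁴ = P·diag(625, 1, 1)·P⁻¹ = [[625, 0, 1872], [-624, 1, -1872], [0, 0, 1]].
The requested entry is 625.

625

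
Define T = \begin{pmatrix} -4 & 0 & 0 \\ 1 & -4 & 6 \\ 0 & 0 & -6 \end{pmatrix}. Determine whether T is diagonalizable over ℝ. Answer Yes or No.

No

Characteristic polynomial: p(r) = r^3 + 14r^2 + 64r + 96 = (r + 4)^2(r + 6).
r = -4 has algebraic multiplicity 2; rank(T + 4I) = 2, so geometric multiplicity = 1.
Geometric multiplicity < algebraic multiplicity, so T is not diagonalizable.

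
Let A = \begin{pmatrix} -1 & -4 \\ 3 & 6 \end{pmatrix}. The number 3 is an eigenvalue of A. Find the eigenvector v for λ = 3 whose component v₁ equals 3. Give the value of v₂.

-3

A − 3I = [[-4, -4], [3, 3]].
Solving (A − 3I)v = 0 gives the eigenspace spanned by (3, -3).
With v₁ = 3, v = (3, -3), so v₂ = -3.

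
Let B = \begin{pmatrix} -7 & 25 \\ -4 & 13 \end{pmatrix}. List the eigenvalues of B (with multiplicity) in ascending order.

3, 3

Characteristic polynomial: p(t) = t^2 - 6t + 9 = (t - 3)^2.
Roots (with multiplicity): 3, 3.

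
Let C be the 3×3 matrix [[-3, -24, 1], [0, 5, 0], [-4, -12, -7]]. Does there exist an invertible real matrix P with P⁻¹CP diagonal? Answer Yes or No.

No

Characteristic polynomial: p(r) = r^3 + 5r^2 - 25r - 125 = (r - 5)(r + 5)^2.
r = -5 has algebraic multiplicity 2; rank(C + 5I) = 2, so geometric multiplicity = 1.
Geometric multiplicity < algebraic multiplicity, so C is not diagonalizable.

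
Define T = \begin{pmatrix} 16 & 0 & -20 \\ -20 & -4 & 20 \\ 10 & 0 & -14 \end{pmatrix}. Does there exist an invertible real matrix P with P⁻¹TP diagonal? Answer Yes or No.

Yes

Characteristic polynomial: p(s) = s^3 + 2s^2 - 32s - 96 = (s - 6)(s + 4)^2.
s = -4 has algebraic multiplicity 2; rank(T + 4I) = 1, so geometric multiplicity = 2.
Every eigenvalue has geometric = algebraic multiplicity, so T is diagonalizable.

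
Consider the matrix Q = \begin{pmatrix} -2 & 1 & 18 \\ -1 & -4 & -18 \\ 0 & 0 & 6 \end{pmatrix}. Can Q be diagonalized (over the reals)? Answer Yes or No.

Characteristic polynomial: p(s) = s^3 - 27s - 54 = (s - 6)(s + 3)^2.
s = -3 has algebraic multiplicity 2; rank(Q + 3I) = 2, so geometric multiplicity = 1.
Geometric multiplicity < algebraic multiplicity, so Q is not diagonalizable.

No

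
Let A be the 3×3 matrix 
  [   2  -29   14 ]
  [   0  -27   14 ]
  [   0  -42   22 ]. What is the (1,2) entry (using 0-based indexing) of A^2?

-70

Characteristic polynomial: t^3 + 3t^2 - 16t + 12 = (t - 2)(t - 1)(t + 6), so the eigenvalues are -6, 1, 2.
t=2: eigenvector (1, 0, 0).
t=1: eigenvector (1, 1, 2).
t=-6: eigenvector (-2, -2, -3).
P = [[1, 1, -2], [0, 1, -2], [0, 2, -3]], D = diag(2, 1, -6), P⁻¹ = [[1, -1, 0], [0, -3, 2], [0, -2, 1]].
A² = P·diag(4, 1, 36)·P⁻¹ = [[4, 137, -70], [0, 141, -70], [0, 210, -104]].
The requested entry is -70.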